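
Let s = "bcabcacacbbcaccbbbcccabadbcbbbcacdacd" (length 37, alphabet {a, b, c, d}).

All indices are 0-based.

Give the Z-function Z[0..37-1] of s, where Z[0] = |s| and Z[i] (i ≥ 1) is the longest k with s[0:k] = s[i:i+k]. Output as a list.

Z[0]=37
i=1: i≥r, start 0; Z[1]=0
i=2: i≥r, start 0; Z[2]=0
i=3: i≥r, start 0; Z[3]=3 grow→box=[3,6)
i=4: min(r-i=2, Z[1]=0)=0; Z[4]=0
i=5: min(r-i=1, Z[2]=0)=0; Z[5]=0
i=6: i≥r, start 0; Z[6]=0
i=7: i≥r, start 0; Z[7]=0
i=8: i≥r, start 0; Z[8]=0
i=9: i≥r, start 0; Z[9]=1 grow→box=[9,10)
i=10: i≥r, start 0; Z[10]=3 grow→box=[10,13)
i=11: min(r-i=2, Z[1]=0)=0; Z[11]=0
i=12: min(r-i=1, Z[2]=0)=0; Z[12]=0
i=13: i≥r, start 0; Z[13]=0
i=14: i≥r, start 0; Z[14]=0
i=15: i≥r, start 0; Z[15]=1 grow→box=[15,16)
i=16: i≥r, start 0; Z[16]=1 grow→box=[16,17)
i=17: i≥r, start 0; Z[17]=2 grow→box=[17,19)
i=18: min(r-i=1, Z[1]=0)=0; Z[18]=0
i=19: i≥r, start 0; Z[19]=0
i=20: i≥r, start 0; Z[20]=0
i=21: i≥r, start 0; Z[21]=0
i=22: i≥r, start 0; Z[22]=1 grow→box=[22,23)
i=23: i≥r, start 0; Z[23]=0
i=24: i≥r, start 0; Z[24]=0
i=25: i≥r, start 0; Z[25]=2 grow→box=[25,27)
i=26: min(r-i=1, Z[1]=0)=0; Z[26]=0
i=27: i≥r, start 0; Z[27]=1 grow→box=[27,28)
i=28: i≥r, start 0; Z[28]=1 grow→box=[28,29)
i=29: i≥r, start 0; Z[29]=3 grow→box=[29,32)
i=30: min(r-i=2, Z[1]=0)=0; Z[30]=0
i=31: min(r-i=1, Z[2]=0)=0; Z[31]=0
i=32: i≥r, start 0; Z[32]=0
i=33: i≥r, start 0; Z[33]=0
i=34: i≥r, start 0; Z[34]=0
i=35: i≥r, start 0; Z[35]=0
i=36: i≥r, start 0; Z[36]=0

[37, 0, 0, 3, 0, 0, 0, 0, 0, 1, 3, 0, 0, 0, 0, 1, 1, 2, 0, 0, 0, 0, 1, 0, 0, 2, 0, 1, 1, 3, 0, 0, 0, 0, 0, 0, 0]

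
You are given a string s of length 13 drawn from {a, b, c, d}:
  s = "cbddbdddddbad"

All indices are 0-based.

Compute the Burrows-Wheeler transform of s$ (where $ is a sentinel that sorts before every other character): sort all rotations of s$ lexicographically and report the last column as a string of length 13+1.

dbdcd$adddbddb

rank  rotation        last
    0  $cbddbdddddbad  d
    1  ad$cbddbdddddb  b
    2  bad$cbddbddddd  d
    3  bddbdddddbad$c  c
    4  bdddddbad$cbdd  d
    5  cbddbdddddbad$  $
    6  d$cbddbdddddba  a
    7  dbad$cbddbdddd  d
    8  dbdddddbad$cbd  d
    9  ddbad$cbddbddd  d
   10  ddbdddddbad$cb  b
   11  dddbad$cbddbdd  d
   12  ddddbad$cbddbd  d
   13  dddddbad$cbddb  b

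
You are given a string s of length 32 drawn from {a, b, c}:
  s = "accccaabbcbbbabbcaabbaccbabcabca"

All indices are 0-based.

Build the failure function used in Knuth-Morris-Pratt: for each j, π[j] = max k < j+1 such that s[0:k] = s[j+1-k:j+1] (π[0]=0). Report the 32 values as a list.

[0, 0, 0, 0, 0, 1, 1, 0, 0, 0, 0, 0, 0, 1, 0, 0, 0, 1, 1, 0, 0, 1, 2, 3, 0, 1, 0, 0, 1, 0, 0, 1]

π[0] = 0
j=1 s[j]='c': π[1]=0 (border '')
j=2 s[j]='c': π[2]=0 (border '')
j=3 s[j]='c': π[3]=0 (border '')
j=4 s[j]='c': π[4]=0 (border '')
j=5 s[j]='a': π[5]=1 (border 'a')
j=6 s[j]='a': k: 1→0; π[6]=1 (border 'a')
j=7 s[j]='b': k: 1→0; π[7]=0 (border '')
j=8 s[j]='b': π[8]=0 (border '')
j=9 s[j]='c': π[9]=0 (border '')
j=10 s[j]='b': π[10]=0 (border '')
j=11 s[j]='b': π[11]=0 (border '')
j=12 s[j]='b': π[12]=0 (border '')
j=13 s[j]='a': π[13]=1 (border 'a')
j=14 s[j]='b': k: 1→0; π[14]=0 (border '')
j=15 s[j]='b': π[15]=0 (border '')
j=16 s[j]='c': π[16]=0 (border '')
j=17 s[j]='a': π[17]=1 (border 'a')
j=18 s[j]='a': k: 1→0; π[18]=1 (border 'a')
j=19 s[j]='b': k: 1→0; π[19]=0 (border '')
j=20 s[j]='b': π[20]=0 (border '')
j=21 s[j]='a': π[21]=1 (border 'a')
j=22 s[j]='c': π[22]=2 (border 'ac')
j=23 s[j]='c': π[23]=3 (border 'acc')
j=24 s[j]='b': k: 3→0; π[24]=0 (border '')
j=25 s[j]='a': π[25]=1 (border 'a')
j=26 s[j]='b': k: 1→0; π[26]=0 (border '')
j=27 s[j]='c': π[27]=0 (border '')
j=28 s[j]='a': π[28]=1 (border 'a')
j=29 s[j]='b': k: 1→0; π[29]=0 (border '')
j=30 s[j]='c': π[30]=0 (border '')
j=31 s[j]='a': π[31]=1 (border 'a')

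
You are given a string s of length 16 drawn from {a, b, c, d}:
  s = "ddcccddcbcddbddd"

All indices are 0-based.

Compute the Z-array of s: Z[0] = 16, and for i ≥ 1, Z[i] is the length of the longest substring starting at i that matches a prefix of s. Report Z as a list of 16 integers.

[16, 1, 0, 0, 0, 3, 1, 0, 0, 0, 2, 1, 0, 2, 2, 1]

Z[0]=16
i=1: fresh scan; Z[1]=1 grow→box=[1,2)
i=2: fresh scan; Z[2]=0
i=3: fresh scan; Z[3]=0
i=4: fresh scan; Z[4]=0
i=5: fresh scan; Z[5]=3 grow→box=[5,8)
i=6: min(r-i=2, Z[1]=1)=1; Z[6]=1
i=7: min(r-i=1, Z[2]=0)=0; Z[7]=0
i=8: fresh scan; Z[8]=0
i=9: fresh scan; Z[9]=0
i=10: fresh scan; Z[10]=2 grow→box=[10,12)
i=11: min(r-i=1, Z[1]=1)=1; Z[11]=1
i=12: fresh scan; Z[12]=0
i=13: fresh scan; Z[13]=2 grow→box=[13,15)
i=14: min(r-i=1, Z[1]=1)=1; Z[14]=2 grow→box=[14,16)
i=15: min(r-i=1, Z[1]=1)=1; Z[15]=1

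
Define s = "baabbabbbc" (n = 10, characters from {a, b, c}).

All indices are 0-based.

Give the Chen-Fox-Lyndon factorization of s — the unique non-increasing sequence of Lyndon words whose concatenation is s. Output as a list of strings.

["b", "aabbabbbc"]

emit factor 1: 'b' (i=0, period=1)
emit factor 2: 'aabbabbbc' (i=1, period=9)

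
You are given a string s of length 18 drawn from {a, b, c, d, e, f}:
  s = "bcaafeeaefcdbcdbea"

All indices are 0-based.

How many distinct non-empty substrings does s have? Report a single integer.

rank | idx | suffix
   0 |  17 | a
   1 |   2 | aafeeaefcdbcdbea
   2 |   7 | aefcdbcdbea
   3 |   3 | afeeaefcdbcdbea
   4 |   0 | bcaafeeaefcdbcdbea
   5 |  12 | bcdbea
   6 |  15 | bea
   7 |   1 | caafeeaefcdbcdbea
   8 |  10 | cdbcdbea
   9 |  13 | cdbea
  10 |  11 | dbcdbea
  11 |  14 | dbea
  12 |  16 | ea
  13 |   6 | eaefcdbcdbea
  14 |   5 | eeaefcdbcdbea
  15 |   8 | efcdbcdbea
  16 |   9 | fcdbcdbea
  17 |   4 | feeaefcdbcdbea

SA = [17, 2, 7, 3, 0, 12, 15, 1, 10, 13, 11, 14, 16, 6, 5, 8, 9, 4]
[i] adj suffixes → lcp
  [1] 17/2 → 1 ('a')
  [2] 2/7 → 1 ('a')
  [3] 7/3 → 1 ('a')
  [4] 3/0 → 0 ('')
  [5] 0/12 → 2 ('bc')
  [6] 12/15 → 1 ('b')
  [7] 15/1 → 0 ('')
  [8] 1/10 → 1 ('c')
  [9] 10/13 → 3 ('cdb')
  [10] 13/11 → 0 ('')
  [11] 11/14 → 2 ('db')
  [12] 14/16 → 0 ('')
  [13] 16/6 → 2 ('ea')
  [14] 6/5 → 1 ('e')
  [15] 5/8 → 1 ('e')
  [16] 8/9 → 0 ('')
  [17] 9/4 → 1 ('f')

n(n+1)/2 = 18·19/2 = 171
Σ LCP = 0 + 1 + 1 + 1 + 0 + 2 + 1 + 0 + 1 + 3 + 0 + 2 + 0 + 2 + 1 + 1 + 0 + 1 = 17
distinct = 171 − 17 = 154

154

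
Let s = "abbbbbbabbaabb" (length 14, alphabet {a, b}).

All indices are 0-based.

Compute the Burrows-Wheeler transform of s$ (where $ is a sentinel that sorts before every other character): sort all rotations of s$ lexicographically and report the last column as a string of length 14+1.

bbab$bbbaabbbba

rank  rotation         last
    0  $abbbbbbabbaabb  b
    1  aabb$abbbbbbabb  b
    2  abb$abbbbbbabba  a
    3  abbaabb$abbbbbb  b
    4  abbbbbbabbaabb$  $
    5  b$abbbbbbabbaab  b
    6  baabb$abbbbbbab  b
    7  babbaabb$abbbbb  b
    8  bb$abbbbbbabbaa  a
    9  bbaabb$abbbbbba  a
   10  bbabbaabb$abbbb  b
   11  bbbabbaabb$abbb  b
   12  bbbbabbaabb$abb  b
   13  bbbbbabbaabb$ab  b
   14  bbbbbbabbaabb$a  a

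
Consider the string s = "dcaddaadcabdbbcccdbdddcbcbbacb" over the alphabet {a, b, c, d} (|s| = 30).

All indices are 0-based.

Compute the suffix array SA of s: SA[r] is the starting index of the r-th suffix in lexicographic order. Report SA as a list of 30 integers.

rank | idx | suffix
   0 |   5 | aadcabdbbcccdbdddcbcbbacb
   1 |   9 | abdbbcccdbdddcbcbbacb
   2 |  27 | acb
   3 |   6 | adcabdbbcccdbdddcbcbbacb
   4 |   2 | addaadcabdbbcccdbdddcbcbbacb
   5 |  29 | b
   6 |  26 | bacb
   7 |  25 | bbacb
   8 |  12 | bbcccdbdddcbcbbacb
   9 |  23 | bcbbacb
  10 |  13 | bcccdbdddcbcbbacb
  11 |  10 | bdbbcccdbdddcbcbbacb
  12 |  18 | bdddcbcbbacb
  13 |   8 | cabdbbcccdbdddcbcbbacb
  14 |   1 | caddaadcabdbbcccdbdddcbcbbacb
  15 |  28 | cb
  16 |  24 | cbbacb
  17 |  22 | cbcbbacb
  18 |  14 | cccdbdddcbcbbacb
  19 |  15 | ccdbdddcbcbbacb
  20 |  16 | cdbdddcbcbbacb
  21 |   4 | daadcabdbbcccdbdddcbcbbacb
  22 |  11 | dbbcccdbdddcbcbbacb
  23 |  17 | dbdddcbcbbacb
  24 |   7 | dcabdbbcccdbdddcbcbbacb
  25 |   0 | dcaddaadcabdbbcccdbdddcbcbbacb
  26 |  21 | dcbcbbacb
  27 |   3 | ddaadcabdbbcccdbdddcbcbbacb
  28 |  20 | ddcbcbbacb
  29 |  19 | dddcbcbbacb

[5, 9, 27, 6, 2, 29, 26, 25, 12, 23, 13, 10, 18, 8, 1, 28, 24, 22, 14, 15, 16, 4, 11, 17, 7, 0, 21, 3, 20, 19]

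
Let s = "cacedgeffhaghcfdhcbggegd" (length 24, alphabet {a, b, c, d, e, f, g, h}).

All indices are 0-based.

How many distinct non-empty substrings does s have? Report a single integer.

rank | idx | suffix
   0 |   1 | acedgeffhaghcfdhcbggegd
   1 |  10 | aghcfdhcbggegd
   2 |  18 | bggegd
   3 |   0 | cacedgeffhaghcfdhcbggegd
   4 |  17 | cbggegd
   5 |   2 | cedgeffhaghcfdhcbggegd
   6 |  13 | cfdhcbggegd
   7 |  23 | d
   8 |   4 | dgeffhaghcfdhcbggegd
   9 |  15 | dhcbggegd
  10 |   3 | edgeffhaghcfdhcbggegd
  11 |   6 | effhaghcfdhcbggegd
  12 |  21 | egd
  13 |  14 | fdhcbggegd
  14 |   7 | ffhaghcfdhcbggegd
  15 |   8 | fhaghcfdhcbggegd
  16 |  22 | gd
  17 |   5 | geffhaghcfdhcbggegd
  18 |  20 | gegd
  19 |  19 | ggegd
  20 |  11 | ghcfdhcbggegd
  21 |   9 | haghcfdhcbggegd
  22 |  16 | hcbggegd
  23 |  12 | hcfdhcbggegd

SA = [1, 10, 18, 0, 17, 2, 13, 23, 4, 15, 3, 6, 21, 14, 7, 8, 22, 5, 20, 19, 11, 9, 16, 12]
i: (SA[i-1],SA[i]) lcp shared
  1: (1,10) 1 'a'
  2: (10,18) 0 ''
  3: (18,0) 0 ''
  4: (0,17) 1 'c'
  5: (17,2) 1 'c'
  6: (2,13) 1 'c'
  7: (13,23) 0 ''
  8: (23,4) 1 'd'
  9: (4,15) 1 'd'
  10: (15,3) 0 ''
  11: (3,6) 1 'e'
  12: (6,21) 1 'e'
  13: (21,14) 0 ''
  14: (14,7) 1 'f'
  15: (7,8) 1 'f'
  16: (8,22) 0 ''
  17: (22,5) 1 'g'
  18: (5,20) 2 'ge'
  19: (20,19) 1 'g'
  20: (19,11) 1 'g'
  21: (11,9) 0 ''
  22: (9,16) 1 'h'
  23: (16,12) 2 'hc'

n(n+1)/2 = 24·25/2 = 300
Σ LCP = 0 + 1 + 0 + 0 + 1 + 1 + 1 + 0 + 1 + 1 + 0 + 1 + 1 + 0 + 1 + 1 + 0 + 1 + 2 + 1 + 1 + 0 + 1 + 2 = 18
distinct = 300 − 18 = 282

282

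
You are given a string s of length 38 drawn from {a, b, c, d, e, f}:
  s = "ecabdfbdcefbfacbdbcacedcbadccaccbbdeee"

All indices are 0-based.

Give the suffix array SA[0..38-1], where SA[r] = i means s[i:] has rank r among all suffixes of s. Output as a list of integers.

[2, 13, 29, 19, 25, 24, 32, 17, 15, 6, 33, 3, 11, 1, 28, 18, 23, 31, 14, 27, 30, 20, 8, 16, 22, 26, 7, 34, 4, 37, 0, 21, 36, 35, 9, 12, 5, 10]

rank→(start, suffix):
  0 → (2, 'abdfbdcefbfacbdbcacedcbadccaccbbdeee')
  1 → (13, 'acbdbcacedcbadccaccbbdeee')
  2 → (29, 'accbbdeee')
  3 → (19, 'acedcbadccaccbbdeee')
  4 → (25, 'adccaccbbdeee')
  5 → (24, 'badccaccbbdeee')
  6 → (32, 'bbdeee')
  7 → (17, 'bcacedcbadccaccbbdeee')
  8 → (15, 'bdbcacedcbadccaccbbdeee')
  9 → (6, 'bdcefbfacbdbcacedcbadccaccbbdeee')
  10 → (33, 'bdeee')
  11 → (3, 'bdfbdcefbfacbdbcacedcbadccaccbbdeee')
  12 → (11, 'bfacbdbcacedcbadccaccbbdeee')
  13 → (1, 'cabdfbdcefbfacbdbcacedcbadccaccbbdeee')
  14 → (28, 'caccbbdeee')
  15 → (18, 'cacedcbadccaccbbdeee')
  16 → (23, 'cbadccaccbbdeee')
  17 → (31, 'cbbdeee')
  18 → (14, 'cbdbcacedcbadccaccbbdeee')
  19 → (27, 'ccaccbbdeee')
  20 → (30, 'ccbbdeee')
  21 → (20, 'cedcbadccaccbbdeee')
  22 → (8, 'cefbfacbdbcacedcbadccaccbbdeee')
  23 → (16, 'dbcacedcbadccaccbbdeee')
  24 → (22, 'dcbadccaccbbdeee')
  25 → (26, 'dccaccbbdeee')
  26 → (7, 'dcefbfacbdbcacedcbadccaccbbdeee')
  27 → (34, 'deee')
  28 → (4, 'dfbdcefbfacbdbcacedcbadccaccbbdeee')
  29 → (37, 'e')
  30 → (0, 'ecabdfbdcefbfacbdbcacedcbadccaccbbdeee')
  31 → (21, 'edcbadccaccbbdeee')
  32 → (36, 'ee')
  33 → (35, 'eee')
  34 → (9, 'efbfacbdbcacedcbadccaccbbdeee')
  35 → (12, 'facbdbcacedcbadccaccbbdeee')
  36 → (5, 'fbdcefbfacbdbcacedcbadccaccbbdeee')
  37 → (10, 'fbfacbdbcacedcbadccaccbbdeee')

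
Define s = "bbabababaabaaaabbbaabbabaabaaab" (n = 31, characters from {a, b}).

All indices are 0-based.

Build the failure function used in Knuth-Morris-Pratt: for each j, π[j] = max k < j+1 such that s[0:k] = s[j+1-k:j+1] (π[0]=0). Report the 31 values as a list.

[0, 1, 0, 1, 0, 1, 0, 1, 0, 0, 1, 0, 0, 0, 0, 1, 2, 2, 3, 0, 1, 2, 3, 4, 5, 0, 1, 0, 0, 0, 1]

π[0] = 0
j=1 s[j]='b': π[1]=1 (border 'b')
j=2 s[j]='a': k: 1→0; π[2]=0 (border '')
j=3 s[j]='b': π[3]=1 (border 'b')
j=4 s[j]='a': k: 1→0; π[4]=0 (border '')
j=5 s[j]='b': π[5]=1 (border 'b')
j=6 s[j]='a': k: 1→0; π[6]=0 (border '')
j=7 s[j]='b': π[7]=1 (border 'b')
j=8 s[j]='a': k: 1→0; π[8]=0 (border '')
j=9 s[j]='a': π[9]=0 (border '')
j=10 s[j]='b': π[10]=1 (border 'b')
j=11 s[j]='a': k: 1→0; π[11]=0 (border '')
j=12 s[j]='a': π[12]=0 (border '')
j=13 s[j]='a': π[13]=0 (border '')
j=14 s[j]='a': π[14]=0 (border '')
j=15 s[j]='b': π[15]=1 (border 'b')
j=16 s[j]='b': π[16]=2 (border 'bb')
j=17 s[j]='b': k: 2→1; π[17]=2 (border 'bb')
j=18 s[j]='a': π[18]=3 (border 'bba')
j=19 s[j]='a': k: 3→0; π[19]=0 (border '')
j=20 s[j]='b': π[20]=1 (border 'b')
j=21 s[j]='b': π[21]=2 (border 'bb')
j=22 s[j]='a': π[22]=3 (border 'bba')
j=23 s[j]='b': π[23]=4 (border 'bbab')
j=24 s[j]='a': π[24]=5 (border 'bbaba')
j=25 s[j]='a': k: 5→0; π[25]=0 (border '')
j=26 s[j]='b': π[26]=1 (border 'b')
j=27 s[j]='a': k: 1→0; π[27]=0 (border '')
j=28 s[j]='a': π[28]=0 (border '')
j=29 s[j]='a': π[29]=0 (border '')
j=30 s[j]='b': π[30]=1 (border 'b')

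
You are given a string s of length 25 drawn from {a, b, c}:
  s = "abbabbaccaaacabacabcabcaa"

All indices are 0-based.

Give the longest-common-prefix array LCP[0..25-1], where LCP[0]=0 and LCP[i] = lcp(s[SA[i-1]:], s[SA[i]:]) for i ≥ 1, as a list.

rank | idx | suffix
   0 |  24 | a
   1 |  23 | aa
   2 |   9 | aaacabacabcabcaa
   3 |  10 | aacabacabcabcaa
   4 |  13 | abacabcabcaa
   5 |   0 | abbabbaccaaacabacabcabcaa
   6 |   3 | abbaccaaacabacabcabcaa
   7 |  20 | abcaa
   8 |  17 | abcabcaa
   9 |  11 | acabacabcabcaa
  10 |  15 | acabcabcaa
  11 |   6 | accaaacabacabcabcaa
  12 |   2 | babbaccaaacabacabcabcaa
  13 |  14 | bacabcabcaa
  14 |   5 | baccaaacabacabcabcaa
  15 |   1 | bbabbaccaaacabacabcabcaa
  16 |   4 | bbaccaaacabacabcabcaa
  17 |  21 | bcaa
  18 |  18 | bcabcaa
  19 |  22 | caa
  20 |   8 | caaacabacabcabcaa
  21 |  12 | cabacabcabcaa
  22 |  19 | cabcaa
  23 |  16 | cabcabcaa
  24 |   7 | ccaaacabacabcabcaa

SA = [24, 23, 9, 10, 13, 0, 3, 20, 17, 11, 15, 6, 2, 14, 5, 1, 4, 21, 18, 22, 8, 12, 19, 16, 7]
[i] adj suffixes → lcp
  [1] 24/23 → 1 ('a')
  [2] 23/9 → 2 ('aa')
  [3] 9/10 → 2 ('aa')
  [4] 10/13 → 1 ('a')
  [5] 13/0 → 2 ('ab')
  [6] 0/3 → 4 ('abba')
  [7] 3/20 → 2 ('ab')
  [8] 20/17 → 4 ('abca')
  [9] 17/11 → 1 ('a')
  [10] 11/15 → 4 ('acab')
  [11] 15/6 → 2 ('ac')
  [12] 6/2 → 0 ('')
  [13] 2/14 → 2 ('ba')
  [14] 14/5 → 3 ('bac')
  [15] 5/1 → 1 ('b')
  [16] 1/4 → 3 ('bba')
  [17] 4/21 → 1 ('b')
  [18] 21/18 → 3 ('bca')
  [19] 18/22 → 0 ('')
  [20] 22/8 → 3 ('caa')
  [21] 8/12 → 2 ('ca')
  [22] 12/19 → 3 ('cab')
  [23] 19/16 → 5 ('cabca')
  [24] 16/7 → 1 ('c')

[0, 1, 2, 2, 1, 2, 4, 2, 4, 1, 4, 2, 0, 2, 3, 1, 3, 1, 3, 0, 3, 2, 3, 5, 1]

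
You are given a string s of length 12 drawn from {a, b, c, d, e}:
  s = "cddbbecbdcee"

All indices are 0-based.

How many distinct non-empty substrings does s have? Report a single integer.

70

sorted suffixes:
  #0 SA[0]=3  'bbecbdcee'
  #1 SA[1]=7  'bdcee'
  #2 SA[2]=4  'becbdcee'
  #3 SA[3]=6  'cbdcee'
  #4 SA[4]=0  'cddbbecbdcee'
  #5 SA[5]=9  'cee'
  #6 SA[6]=2  'dbbecbdcee'
  #7 SA[7]=8  'dcee'
  #8 SA[8]=1  'ddbbecbdcee'
  #9 SA[9]=11  'e'
  #10 SA[10]=5  'ecbdcee'
  #11 SA[11]=10  'ee'

SA = [3, 7, 4, 6, 0, 9, 2, 8, 1, 11, 5, 10]
rank  pair      lcp
   1  s[3:],s[7:]  1  'b'
   2  s[7:],s[4:]  1  'b'
   3  s[4:],s[6:]  0  ''
   4  s[6:],s[0:]  1  'c'
   5  s[0:],s[9:]  1  'c'
   6  s[9:],s[2:]  0  ''
   7  s[2:],s[8:]  1  'd'
   8  s[8:],s[1:]  1  'd'
   9  s[1:],s[11:]  0  ''
  10  s[11:],s[5:]  1  'e'
  11  s[5:],s[10:]  1  'e'

n(n+1)/2 = 12·13/2 = 78
Σ LCP = 0 + 1 + 1 + 0 + 1 + 1 + 0 + 1 + 1 + 0 + 1 + 1 = 8
distinct = 78 − 8 = 70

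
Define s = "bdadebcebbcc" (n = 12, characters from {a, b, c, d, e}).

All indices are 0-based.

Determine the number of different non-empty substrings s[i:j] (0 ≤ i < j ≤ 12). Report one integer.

rank | idx | suffix
   0 |   2 | adebcebbcc
   1 |   8 | bbcc
   2 |   9 | bcc
   3 |   5 | bcebbcc
   4 |   0 | bdadebcebbcc
   5 |  11 | c
   6 |  10 | cc
   7 |   6 | cebbcc
   8 |   1 | dadebcebbcc
   9 |   3 | debcebbcc
  10 |   7 | ebbcc
  11 |   4 | ebcebbcc

SA = [2, 8, 9, 5, 0, 11, 10, 6, 1, 3, 7, 4]
i: (SA[i-1],SA[i]) lcp shared
  1: (2,8) 0 ''
  2: (8,9) 1 'b'
  3: (9,5) 2 'bc'
  4: (5,0) 1 'b'
  5: (0,11) 0 ''
  6: (11,10) 1 'c'
  7: (10,6) 1 'c'
  8: (6,1) 0 ''
  9: (1,3) 1 'd'
  10: (3,7) 0 ''
  11: (7,4) 2 'eb'

n(n+1)/2 = 12·13/2 = 78
Σ LCP = 0 + 0 + 1 + 2 + 1 + 0 + 1 + 1 + 0 + 1 + 0 + 2 = 9
distinct = 78 − 9 = 69

69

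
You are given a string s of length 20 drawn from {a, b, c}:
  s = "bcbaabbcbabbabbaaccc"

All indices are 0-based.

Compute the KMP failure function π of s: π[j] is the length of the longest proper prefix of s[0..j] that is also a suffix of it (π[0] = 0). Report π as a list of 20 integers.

π[0] = 0
j=1 s[j]='c': π[1]=0 (border '')
j=2 s[j]='b': π[2]=1 (border 'b')
j=3 s[j]='a': k: 1→0; π[3]=0 (border '')
j=4 s[j]='a': π[4]=0 (border '')
j=5 s[j]='b': π[5]=1 (border 'b')
j=6 s[j]='b': k: 1→0; π[6]=1 (border 'b')
j=7 s[j]='c': π[7]=2 (border 'bc')
j=8 s[j]='b': π[8]=3 (border 'bcb')
j=9 s[j]='a': π[9]=4 (border 'bcba')
j=10 s[j]='b': k: 4→0; π[10]=1 (border 'b')
j=11 s[j]='b': k: 1→0; π[11]=1 (border 'b')
j=12 s[j]='a': k: 1→0; π[12]=0 (border '')
j=13 s[j]='b': π[13]=1 (border 'b')
j=14 s[j]='b': k: 1→0; π[14]=1 (border 'b')
j=15 s[j]='a': k: 1→0; π[15]=0 (border '')
j=16 s[j]='a': π[16]=0 (border '')
j=17 s[j]='c': π[17]=0 (border '')
j=18 s[j]='c': π[18]=0 (border '')
j=19 s[j]='c': π[19]=0 (border '')

[0, 0, 1, 0, 0, 1, 1, 2, 3, 4, 1, 1, 0, 1, 1, 0, 0, 0, 0, 0]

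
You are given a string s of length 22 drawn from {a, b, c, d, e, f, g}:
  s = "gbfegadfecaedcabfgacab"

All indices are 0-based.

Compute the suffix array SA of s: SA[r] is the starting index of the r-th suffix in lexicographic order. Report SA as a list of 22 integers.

rank→(start, suffix):
  0 → (20, 'ab')
  1 → (14, 'abfgacab')
  2 → (18, 'acab')
  3 → (5, 'adfecaedcabfgacab')
  4 → (10, 'aedcabfgacab')
  5 → (21, 'b')
  6 → (1, 'bfegadfecaedcabfgacab')
  7 → (15, 'bfgacab')
  8 → (19, 'cab')
  9 → (13, 'cabfgacab')
  10 → (9, 'caedcabfgacab')
  11 → (12, 'dcabfgacab')
  12 → (6, 'dfecaedcabfgacab')
  13 → (8, 'ecaedcabfgacab')
  14 → (11, 'edcabfgacab')
  15 → (3, 'egadfecaedcabfgacab')
  16 → (7, 'fecaedcabfgacab')
  17 → (2, 'fegadfecaedcabfgacab')
  18 → (16, 'fgacab')
  19 → (17, 'gacab')
  20 → (4, 'gadfecaedcabfgacab')
  21 → (0, 'gbfegadfecaedcabfgacab')

[20, 14, 18, 5, 10, 21, 1, 15, 19, 13, 9, 12, 6, 8, 11, 3, 7, 2, 16, 17, 4, 0]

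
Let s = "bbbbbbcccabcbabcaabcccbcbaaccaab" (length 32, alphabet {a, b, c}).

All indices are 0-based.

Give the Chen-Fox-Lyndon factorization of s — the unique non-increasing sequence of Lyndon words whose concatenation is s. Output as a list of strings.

emit factor 1: 'bbbbbbccc' (i=0, period=9)
emit factor 2: 'abcb' (i=9, period=4)
emit factor 3: 'abc' (i=13, period=3)
emit factor 4: 'aabcccbcbaacc' (i=16, period=13)
emit factor 5: 'aab' (i=29, period=3)

["bbbbbbccc", "abcb", "abc", "aabcccbcbaacc", "aab"]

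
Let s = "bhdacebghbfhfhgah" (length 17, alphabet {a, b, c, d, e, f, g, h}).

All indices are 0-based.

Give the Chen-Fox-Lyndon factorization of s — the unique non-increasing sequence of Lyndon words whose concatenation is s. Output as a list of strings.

emit factor 1: 'bhd' (i=0, period=3)
emit factor 2: 'acebghbfhfhgah' (i=3, period=14)

["bhd", "acebghbfhfhgah"]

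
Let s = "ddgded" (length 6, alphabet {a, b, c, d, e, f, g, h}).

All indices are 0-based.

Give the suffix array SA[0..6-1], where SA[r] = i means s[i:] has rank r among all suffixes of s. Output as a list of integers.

sorted suffixes:
  #0 SA[0]=5  'd'
  #1 SA[1]=0  'ddgded'
  #2 SA[2]=3  'ded'
  #3 SA[3]=1  'dgded'
  #4 SA[4]=4  'ed'
  #5 SA[5]=2  'gded'

[5, 0, 3, 1, 4, 2]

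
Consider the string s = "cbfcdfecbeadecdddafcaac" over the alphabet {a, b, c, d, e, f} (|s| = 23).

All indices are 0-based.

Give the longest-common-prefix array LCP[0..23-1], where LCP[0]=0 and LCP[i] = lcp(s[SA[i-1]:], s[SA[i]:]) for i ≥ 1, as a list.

[0, 1, 1, 1, 0, 1, 0, 1, 1, 2, 1, 2, 0, 1, 2, 1, 1, 0, 1, 2, 0, 2, 1]

sorted suffixes:
  #0 SA[0]=20  'aac'
  #1 SA[1]=21  'ac'
  #2 SA[2]=10  'adecdddafcaac'
  #3 SA[3]=17  'afcaac'
  #4 SA[4]=8  'beadecdddafcaac'
  #5 SA[5]=1  'bfcdfecbeadecdddafcaac'
  #6 SA[6]=22  'c'
  #7 SA[7]=19  'caac'
  #8 SA[8]=7  'cbeadecdddafcaac'
  #9 SA[9]=0  'cbfcdfecbeadecdddafcaac'
  #10 SA[10]=13  'cdddafcaac'
  #11 SA[11]=3  'cdfecbeadecdddafcaac'
  #12 SA[12]=16  'dafcaac'
  #13 SA[13]=15  'ddafcaac'
  #14 SA[14]=14  'dddafcaac'
  #15 SA[15]=11  'decdddafcaac'
  #16 SA[16]=4  'dfecbeadecdddafcaac'
  #17 SA[17]=9  'eadecdddafcaac'
  #18 SA[18]=6  'ecbeadecdddafcaac'
  #19 SA[19]=12  'ecdddafcaac'
  #20 SA[20]=18  'fcaac'
  #21 SA[21]=2  'fcdfecbeadecdddafcaac'
  #22 SA[22]=5  'fecbeadecdddafcaac'

SA = [20, 21, 10, 17, 8, 1, 22, 19, 7, 0, 13, 3, 16, 15, 14, 11, 4, 9, 6, 12, 18, 2, 5]
[i] adj suffixes → lcp
  [1] 20/21 → 1 ('a')
  [2] 21/10 → 1 ('a')
  [3] 10/17 → 1 ('a')
  [4] 17/8 → 0 ('')
  [5] 8/1 → 1 ('b')
  [6] 1/22 → 0 ('')
  [7] 22/19 → 1 ('c')
  [8] 19/7 → 1 ('c')
  [9] 7/0 → 2 ('cb')
  [10] 0/13 → 1 ('c')
  [11] 13/3 → 2 ('cd')
  [12] 3/16 → 0 ('')
  [13] 16/15 → 1 ('d')
  [14] 15/14 → 2 ('dd')
  [15] 14/11 → 1 ('d')
  [16] 11/4 → 1 ('d')
  [17] 4/9 → 0 ('')
  [18] 9/6 → 1 ('e')
  [19] 6/12 → 2 ('ec')
  [20] 12/18 → 0 ('')
  [21] 18/2 → 2 ('fc')
  [22] 2/5 → 1 ('f')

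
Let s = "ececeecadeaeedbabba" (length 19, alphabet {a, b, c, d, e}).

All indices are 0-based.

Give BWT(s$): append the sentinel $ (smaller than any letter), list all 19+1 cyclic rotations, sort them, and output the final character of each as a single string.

abbcebdaeeeeade$ceca

rank  rotation              last
    0  $ececeecadeaeedbabba  a
    1  a$ececeecadeaeedbabb  b
    2  abba$ececeecadeaeedb  b
    3  adeaeedbabba$ececeec  c
    4  aeedbabba$ececeecade  e
    5  ba$ececeecadeaeedbab  b
    6  babba$ececeecadeaeed  d
    7  bba$ececeecadeaeedba  a
    8  cadeaeedbabba$ececee  e
    9  ceceecadeaeedbabba$e  e
   10  ceecadeaeedbabba$ece  e
   11  dbabba$ececeecadeaee  e
   12  deaeedbabba$ececeeca  a
   13  eaeedbabba$ececeecad  d
   14  ecadeaeedbabba$ecece  e
   15  ececeecadeaeedbabba$  $
   16  eceecadeaeedbabba$ec  c
   17  edbabba$ececeecadeae  e
   18  eecadeaeedbabba$ecec  c
   19  eedbabba$ececeecadea  a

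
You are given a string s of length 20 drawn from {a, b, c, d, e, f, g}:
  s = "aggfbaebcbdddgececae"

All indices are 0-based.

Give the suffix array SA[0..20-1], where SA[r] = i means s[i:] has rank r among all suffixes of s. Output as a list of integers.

[18, 5, 0, 4, 7, 9, 17, 8, 15, 10, 11, 12, 19, 6, 16, 14, 3, 13, 2, 1]

sorted suffixes:
  #0 SA[0]=18  'ae'
  #1 SA[1]=5  'aebcbdddgececae'
  #2 SA[2]=0  'aggfbaebcbdddgececae'
  #3 SA[3]=4  'baebcbdddgececae'
  #4 SA[4]=7  'bcbdddgececae'
  #5 SA[5]=9  'bdddgececae'
  #6 SA[6]=17  'cae'
  #7 SA[7]=8  'cbdddgececae'
  #8 SA[8]=15  'cecae'
  #9 SA[9]=10  'dddgececae'
  #10 SA[10]=11  'ddgececae'
  #11 SA[11]=12  'dgececae'
  #12 SA[12]=19  'e'
  #13 SA[13]=6  'ebcbdddgececae'
  #14 SA[14]=16  'ecae'
  #15 SA[15]=14  'ececae'
  #16 SA[16]=3  'fbaebcbdddgececae'
  #17 SA[17]=13  'gececae'
  #18 SA[18]=2  'gfbaebcbdddgececae'
  #19 SA[19]=1  'ggfbaebcbdddgececae'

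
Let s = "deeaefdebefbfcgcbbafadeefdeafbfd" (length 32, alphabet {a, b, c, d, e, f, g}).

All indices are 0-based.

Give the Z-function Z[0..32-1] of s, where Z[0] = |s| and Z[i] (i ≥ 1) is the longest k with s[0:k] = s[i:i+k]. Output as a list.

[32, 0, 0, 0, 0, 0, 2, 0, 0, 0, 0, 0, 0, 0, 0, 0, 0, 0, 0, 0, 0, 3, 0, 0, 0, 2, 0, 0, 0, 0, 0, 1]

Z[0]=32
i=1: i≥r, start 0; Z[1]=0
i=2: i≥r, start 0; Z[2]=0
i=3: i≥r, start 0; Z[3]=0
i=4: i≥r, start 0; Z[4]=0
i=5: i≥r, start 0; Z[5]=0
i=6: i≥r, start 0; Z[6]=2 extend→box=[6,8)
i=7: min(r-i=1, Z[1]=0)=0; Z[7]=0
i=8: i≥r, start 0; Z[8]=0
i=9: i≥r, start 0; Z[9]=0
i=10: i≥r, start 0; Z[10]=0
i=11: i≥r, start 0; Z[11]=0
i=12: i≥r, start 0; Z[12]=0
i=13: i≥r, start 0; Z[13]=0
i=14: i≥r, start 0; Z[14]=0
i=15: i≥r, start 0; Z[15]=0
i=16: i≥r, start 0; Z[16]=0
i=17: i≥r, start 0; Z[17]=0
i=18: i≥r, start 0; Z[18]=0
i=19: i≥r, start 0; Z[19]=0
i=20: i≥r, start 0; Z[20]=0
i=21: i≥r, start 0; Z[21]=3 extend→box=[21,24)
i=22: min(r-i=2, Z[1]=0)=0; Z[22]=0
i=23: min(r-i=1, Z[2]=0)=0; Z[23]=0
i=24: i≥r, start 0; Z[24]=0
i=25: i≥r, start 0; Z[25]=2 extend→box=[25,27)
i=26: min(r-i=1, Z[1]=0)=0; Z[26]=0
i=27: i≥r, start 0; Z[27]=0
i=28: i≥r, start 0; Z[28]=0
i=29: i≥r, start 0; Z[29]=0
i=30: i≥r, start 0; Z[30]=0
i=31: i≥r, start 0; Z[31]=1 extend→box=[31,32)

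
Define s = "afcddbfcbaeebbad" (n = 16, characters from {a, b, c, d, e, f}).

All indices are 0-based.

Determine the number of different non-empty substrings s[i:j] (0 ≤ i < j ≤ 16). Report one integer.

sorted suffixes:
  #0 SA[0]=14  'ad'
  #1 SA[1]=9  'aeebbad'
  #2 SA[2]=0  'afcddbfcbaeebbad'
  #3 SA[3]=13  'bad'
  #4 SA[4]=8  'baeebbad'
  #5 SA[5]=12  'bbad'
  #6 SA[6]=5  'bfcbaeebbad'
  #7 SA[7]=7  'cbaeebbad'
  #8 SA[8]=2  'cddbfcbaeebbad'
  #9 SA[9]=15  'd'
  #10 SA[10]=4  'dbfcbaeebbad'
  #11 SA[11]=3  'ddbfcbaeebbad'
  #12 SA[12]=11  'ebbad'
  #13 SA[13]=10  'eebbad'
  #14 SA[14]=6  'fcbaeebbad'
  #15 SA[15]=1  'fcddbfcbaeebbad'

SA = [14, 9, 0, 13, 8, 12, 5, 7, 2, 15, 4, 3, 11, 10, 6, 1]
i: (SA[i-1],SA[i]) lcp shared
  1: (14,9) 1 'a'
  2: (9,0) 1 'a'
  3: (0,13) 0 ''
  4: (13,8) 2 'ba'
  5: (8,12) 1 'b'
  6: (12,5) 1 'b'
  7: (5,7) 0 ''
  8: (7,2) 1 'c'
  9: (2,15) 0 ''
  10: (15,4) 1 'd'
  11: (4,3) 1 'd'
  12: (3,11) 0 ''
  13: (11,10) 1 'e'
  14: (10,6) 0 ''
  15: (6,1) 2 'fc'

n(n+1)/2 = 16·17/2 = 136
Σ LCP = 0 + 1 + 1 + 0 + 2 + 1 + 1 + 0 + 1 + 0 + 1 + 1 + 0 + 1 + 0 + 2 = 12
distinct = 136 − 12 = 124

124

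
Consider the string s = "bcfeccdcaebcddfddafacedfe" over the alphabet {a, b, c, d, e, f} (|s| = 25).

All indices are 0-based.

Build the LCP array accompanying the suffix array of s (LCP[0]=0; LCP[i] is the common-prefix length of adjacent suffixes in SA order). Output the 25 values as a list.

rank→(start, suffix):
  0 → (19, 'acedfe')
  1 → (8, 'aebcddfddafacedfe')
  2 → (17, 'afacedfe')
  3 → (10, 'bcddfddafacedfe')
  4 → (0, 'bcfeccdcaebcddfddafacedfe')
  5 → (7, 'caebcddfddafacedfe')
  6 → (4, 'ccdcaebcddfddafacedfe')
  7 → (5, 'cdcaebcddfddafacedfe')
  8 → (11, 'cddfddafacedfe')
  9 → (20, 'cedfe')
  10 → (1, 'cfeccdcaebcddfddafacedfe')
  11 → (16, 'dafacedfe')
  12 → (6, 'dcaebcddfddafacedfe')
  13 → (15, 'ddafacedfe')
  14 → (12, 'ddfddafacedfe')
  15 → (13, 'dfddafacedfe')
  16 → (22, 'dfe')
  17 → (24, 'e')
  18 → (9, 'ebcddfddafacedfe')
  19 → (3, 'eccdcaebcddfddafacedfe')
  20 → (21, 'edfe')
  21 → (18, 'facedfe')
  22 → (14, 'fddafacedfe')
  23 → (23, 'fe')
  24 → (2, 'feccdcaebcddfddafacedfe')

SA = [19, 8, 17, 10, 0, 7, 4, 5, 11, 20, 1, 16, 6, 15, 12, 13, 22, 24, 9, 3, 21, 18, 14, 23, 2]
rank  pair      lcp
   1  s[19:],s[8:]  1  'a'
   2  s[8:],s[17:]  1  'a'
   3  s[17:],s[10:]  0  ''
   4  s[10:],s[0:]  2  'bc'
   5  s[0:],s[7:]  0  ''
   6  s[7:],s[4:]  1  'c'
   7  s[4:],s[5:]  1  'c'
   8  s[5:],s[11:]  2  'cd'
   9  s[11:],s[20:]  1  'c'
  10  s[20:],s[1:]  1  'c'
  11  s[1:],s[16:]  0  ''
  12  s[16:],s[6:]  1  'd'
  13  s[6:],s[15:]  1  'd'
  14  s[15:],s[12:]  2  'dd'
  15  s[12:],s[13:]  1  'd'
  16  s[13:],s[22:]  2  'df'
  17  s[22:],s[24:]  0  ''
  18  s[24:],s[9:]  1  'e'
  19  s[9:],s[3:]  1  'e'
  20  s[3:],s[21:]  1  'e'
  21  s[21:],s[18:]  0  ''
  22  s[18:],s[14:]  1  'f'
  23  s[14:],s[23:]  1  'f'
  24  s[23:],s[2:]  2  'fe'

[0, 1, 1, 0, 2, 0, 1, 1, 2, 1, 1, 0, 1, 1, 2, 1, 2, 0, 1, 1, 1, 0, 1, 1, 2]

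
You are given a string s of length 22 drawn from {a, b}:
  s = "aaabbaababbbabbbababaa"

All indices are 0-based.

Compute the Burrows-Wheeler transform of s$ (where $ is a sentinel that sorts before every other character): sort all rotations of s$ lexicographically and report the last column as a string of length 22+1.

aab$babbaabbababbaabbaa

rank  rotation                 last
    0  $aaabbaababbbabbbababaa  a
    1  a$aaabbaababbbabbbababa  a
    2  aa$aaabbaababbbabbbabab  b
    3  aaabbaababbbabbbababaa$  $
    4  aababbbabbbababaa$aaabb  b
    5  aabbaababbbabbbababaa$a  a
    6  abaa$aaabbaababbbabbbab  b
    7  ababaa$aaabbaababbbabbb  b
    8  ababbbabbbababaa$aaabba  a
    9  abbaababbbabbbababaa$aa  a
   10  abbbababaa$aaabbaababbb  b
   11  abbbabbbababaa$aaabbaab  b
   12  baa$aaabbaababbbabbbaba  a
   13  baababbbabbbababaa$aaab  b
   14  babaa$aaabbaababbbabbba  a
   15  bababaa$aaabbaababbbabb  b
   16  babbbababaa$aaabbaababb  b
   17  babbbabbbababaa$aaabbaa  a
   18  bbaababbbabbbababaa$aaa  a
   19  bbababaa$aaabbaababbbab  b
   20  bbabbbababaa$aaabbaabab  b
   21  bbbababaa$aaabbaababbba  a
   22  bbbabbbababaa$aaabbaaba  a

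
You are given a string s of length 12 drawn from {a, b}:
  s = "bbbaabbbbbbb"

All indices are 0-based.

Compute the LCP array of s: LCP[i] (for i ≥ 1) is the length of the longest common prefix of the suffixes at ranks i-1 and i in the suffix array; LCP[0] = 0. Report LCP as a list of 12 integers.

[0, 1, 0, 1, 1, 2, 2, 3, 3, 4, 5, 6]

rank | idx | suffix
   0 |   3 | aabbbbbbb
   1 |   4 | abbbbbbb
   2 |  11 | b
   3 |   2 | baabbbbbbb
   4 |  10 | bb
   5 |   1 | bbaabbbbbbb
   6 |   9 | bbb
   7 |   0 | bbbaabbbbbbb
   8 |   8 | bbbb
   9 |   7 | bbbbb
  10 |   6 | bbbbbb
  11 |   5 | bbbbbbb

SA = [3, 4, 11, 2, 10, 1, 9, 0, 8, 7, 6, 5]
[i] adj suffixes → lcp
  [1] 3/4 → 1 ('a')
  [2] 4/11 → 0 ('')
  [3] 11/2 → 1 ('b')
  [4] 2/10 → 1 ('b')
  [5] 10/1 → 2 ('bb')
  [6] 1/9 → 2 ('bb')
  [7] 9/0 → 3 ('bbb')
  [8] 0/8 → 3 ('bbb')
  [9] 8/7 → 4 ('bbbb')
  [10] 7/6 → 5 ('bbbbb')
  [11] 6/5 → 6 ('bbbbbb')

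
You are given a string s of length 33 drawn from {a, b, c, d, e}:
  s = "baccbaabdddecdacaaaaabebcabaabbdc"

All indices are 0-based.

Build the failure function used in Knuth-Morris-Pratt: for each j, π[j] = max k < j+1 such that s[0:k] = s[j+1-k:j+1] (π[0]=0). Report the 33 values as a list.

[0, 0, 0, 0, 1, 2, 0, 1, 0, 0, 0, 0, 0, 0, 0, 0, 0, 0, 0, 0, 0, 1, 0, 1, 0, 0, 1, 2, 0, 1, 1, 0, 0]

π[0] = 0
j=1 s[j]='a': π[1]=0 (border '')
j=2 s[j]='c': π[2]=0 (border '')
j=3 s[j]='c': π[3]=0 (border '')
j=4 s[j]='b': π[4]=1 (border 'b')
j=5 s[j]='a': π[5]=2 (border 'ba')
j=6 s[j]='a': k: 2→0; π[6]=0 (border '')
j=7 s[j]='b': π[7]=1 (border 'b')
j=8 s[j]='d': k: 1→0; π[8]=0 (border '')
j=9 s[j]='d': π[9]=0 (border '')
j=10 s[j]='d': π[10]=0 (border '')
j=11 s[j]='e': π[11]=0 (border '')
j=12 s[j]='c': π[12]=0 (border '')
j=13 s[j]='d': π[13]=0 (border '')
j=14 s[j]='a': π[14]=0 (border '')
j=15 s[j]='c': π[15]=0 (border '')
j=16 s[j]='a': π[16]=0 (border '')
j=17 s[j]='a': π[17]=0 (border '')
j=18 s[j]='a': π[18]=0 (border '')
j=19 s[j]='a': π[19]=0 (border '')
j=20 s[j]='a': π[20]=0 (border '')
j=21 s[j]='b': π[21]=1 (border 'b')
j=22 s[j]='e': k: 1→0; π[22]=0 (border '')
j=23 s[j]='b': π[23]=1 (border 'b')
j=24 s[j]='c': k: 1→0; π[24]=0 (border '')
j=25 s[j]='a': π[25]=0 (border '')
j=26 s[j]='b': π[26]=1 (border 'b')
j=27 s[j]='a': π[27]=2 (border 'ba')
j=28 s[j]='a': k: 2→0; π[28]=0 (border '')
j=29 s[j]='b': π[29]=1 (border 'b')
j=30 s[j]='b': k: 1→0; π[30]=1 (border 'b')
j=31 s[j]='d': k: 1→0; π[31]=0 (border '')
j=32 s[j]='c': π[32]=0 (border '')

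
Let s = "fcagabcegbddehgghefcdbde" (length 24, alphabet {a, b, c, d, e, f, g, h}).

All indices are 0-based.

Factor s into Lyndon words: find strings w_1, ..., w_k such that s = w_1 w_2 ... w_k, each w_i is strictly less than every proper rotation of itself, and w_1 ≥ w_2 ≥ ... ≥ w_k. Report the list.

emit factor 1: 'f' (i=0, period=1)
emit factor 2: 'c' (i=1, period=1)
emit factor 3: 'ag' (i=2, period=2)
emit factor 4: 'abcegbddehgghefcdbde' (i=4, period=20)

["f", "c", "ag", "abcegbddehgghefcdbde"]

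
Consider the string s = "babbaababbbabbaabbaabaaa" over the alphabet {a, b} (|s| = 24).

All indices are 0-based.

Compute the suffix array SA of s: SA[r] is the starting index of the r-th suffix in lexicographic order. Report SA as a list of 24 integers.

[23, 22, 21, 18, 4, 14, 19, 5, 15, 1, 11, 7, 20, 17, 3, 13, 0, 10, 6, 16, 2, 12, 9, 8]

rank→(start, suffix):
  0 → (23, 'a')
  1 → (22, 'aa')
  2 → (21, 'aaa')
  3 → (18, 'aabaaa')
  4 → (4, 'aababbbabbaabbaabaaa')
  5 → (14, 'aabbaabaaa')
  6 → (19, 'abaaa')
  7 → (5, 'ababbbabbaabbaabaaa')
  8 → (15, 'abbaabaaa')
  9 → (1, 'abbaababbbabbaabbaabaaa')
  10 → (11, 'abbaabbaabaaa')
  11 → (7, 'abbbabbaabbaabaaa')
  12 → (20, 'baaa')
  13 → (17, 'baabaaa')
  14 → (3, 'baababbbabbaabbaabaaa')
  15 → (13, 'baabbaabaaa')
  16 → (0, 'babbaababbbabbaabbaabaaa')
  17 → (10, 'babbaabbaabaaa')
  18 → (6, 'babbbabbaabbaabaaa')
  19 → (16, 'bbaabaaa')
  20 → (2, 'bbaababbbabbaabbaabaaa')
  21 → (12, 'bbaabbaabaaa')
  22 → (9, 'bbabbaabbaabaaa')
  23 → (8, 'bbbabbaabbaabaaa')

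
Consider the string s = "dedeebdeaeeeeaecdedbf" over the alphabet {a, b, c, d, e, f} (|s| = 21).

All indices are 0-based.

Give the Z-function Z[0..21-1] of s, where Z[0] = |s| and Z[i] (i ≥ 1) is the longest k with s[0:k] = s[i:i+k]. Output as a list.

[21, 0, 2, 0, 0, 0, 2, 0, 0, 0, 0, 0, 0, 0, 0, 0, 3, 0, 1, 0, 0]

Z[0]=21
i=1: i≥r, start 0; Z[1]=0
i=2: i≥r, start 0; Z[2]=2 scan→box=[2,4)
i=3: min(r-i=1, Z[1]=0)=0; Z[3]=0
i=4: i≥r, start 0; Z[4]=0
i=5: i≥r, start 0; Z[5]=0
i=6: i≥r, start 0; Z[6]=2 scan→box=[6,8)
i=7: min(r-i=1, Z[1]=0)=0; Z[7]=0
i=8: i≥r, start 0; Z[8]=0
i=9: i≥r, start 0; Z[9]=0
i=10: i≥r, start 0; Z[10]=0
i=11: i≥r, start 0; Z[11]=0
i=12: i≥r, start 0; Z[12]=0
i=13: i≥r, start 0; Z[13]=0
i=14: i≥r, start 0; Z[14]=0
i=15: i≥r, start 0; Z[15]=0
i=16: i≥r, start 0; Z[16]=3 scan→box=[16,19)
i=17: min(r-i=2, Z[1]=0)=0; Z[17]=0
i=18: min(r-i=1, Z[2]=2)=1; Z[18]=1
i=19: i≥r, start 0; Z[19]=0
i=20: i≥r, start 0; Z[20]=0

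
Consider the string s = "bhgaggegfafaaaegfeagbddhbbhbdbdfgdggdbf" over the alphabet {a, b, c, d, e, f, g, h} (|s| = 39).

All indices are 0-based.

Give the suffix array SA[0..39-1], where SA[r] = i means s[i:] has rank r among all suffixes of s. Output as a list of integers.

rank | idx | suffix
   0 |  11 | aaaegfeagbddhbbhbdbdfgdggdbf
   1 |  12 | aaegfeagbddhbbhbdbdfgdggdbf
   2 |  13 | aegfeagbddhbbhbdbdfgdggdbf
   3 |   9 | afaaaegfeagbddhbbhbdbdfgdggdbf
   4 |  18 | agbddhbbhbdbdfgdggdbf
   5 |   3 | aggegfafaaaegfeagbddhbbhbdbdfgdggdbf
   6 |  24 | bbhbdbdfgdggdbf
   7 |  27 | bdbdfgdggdbf
   8 |  20 | bddhbbhbdbdfgdggdbf
   9 |  29 | bdfgdggdbf
  10 |  37 | bf
  11 |  25 | bhbdbdfgdggdbf
  12 |   0 | bhgaggegfafaaaegfeagbddhbbhbdbdfgdggdbf
  13 |  28 | dbdfgdggdbf
  14 |  36 | dbf
  15 |  21 | ddhbbhbdbdfgdggdbf
  16 |  30 | dfgdggdbf
  17 |  33 | dggdbf
  18 |  22 | dhbbhbdbdfgdggdbf
  19 |  17 | eagbddhbbhbdbdfgdggdbf
  20 |   6 | egfafaaaegfeagbddhbbhbdbdfgdggdbf
  21 |  14 | egfeagbddhbbhbdbdfgdggdbf
  22 |  38 | f
  23 |  10 | faaaegfeagbddhbbhbdbdfgdggdbf
  24 |   8 | fafaaaegfeagbddhbbhbdbdfgdggdbf
  25 |  16 | feagbddhbbhbdbdfgdggdbf
  26 |  31 | fgdggdbf
  27 |   2 | gaggegfafaaaegfeagbddhbbhbdbdfgdggdbf
  28 |  19 | gbddhbbhbdbdfgdggdbf
  29 |  35 | gdbf
  30 |  32 | gdggdbf
  31 |   5 | gegfafaaaegfeagbddhbbhbdbdfgdggdbf
  32 |   7 | gfafaaaegfeagbddhbbhbdbdfgdggdbf
  33 |  15 | gfeagbddhbbhbdbdfgdggdbf
  34 |  34 | ggdbf
  35 |   4 | ggegfafaaaegfeagbddhbbhbdbdfgdggdbf
  36 |  23 | hbbhbdbdfgdggdbf
  37 |  26 | hbdbdfgdggdbf
  38 |   1 | hgaggegfafaaaegfeagbddhbbhbdbdfgdggdbf

[11, 12, 13, 9, 18, 3, 24, 27, 20, 29, 37, 25, 0, 28, 36, 21, 30, 33, 22, 17, 6, 14, 38, 10, 8, 16, 31, 2, 19, 35, 32, 5, 7, 15, 34, 4, 23, 26, 1]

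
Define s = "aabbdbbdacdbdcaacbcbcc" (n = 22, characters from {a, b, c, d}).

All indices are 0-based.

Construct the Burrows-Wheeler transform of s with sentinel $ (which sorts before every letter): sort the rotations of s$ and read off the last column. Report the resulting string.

rank  rotation                 last
    0  $aabbdbbdacdbdcaacbcbcc  c
    1  aabbdbbdacdbdcaacbcbcc$  $
    2  aacbcbcc$aabbdbbdacdbdc  c
    3  abbdbbdacdbdcaacbcbcc$a  a
    4  acbcbcc$aabbdbbdacdbdca  a
    5  acdbdcaacbcbcc$aabbdbbd  d
    6  bbdacdbdcaacbcbcc$aabbd  d
    7  bbdbbdacdbdcaacbcbcc$aa  a
    8  bcbcc$aabbdbbdacdbdcaac  c
    9  bcc$aabbdbbdacdbdcaacbc  c
   10  bdacdbdcaacbcbcc$aabbdb  b
   11  bdbbdacdbdcaacbcbcc$aab  b
   12  bdcaacbcbcc$aabbdbbdacd  d
   13  c$aabbdbbdacdbdcaacbcbc  c
   14  caacbcbcc$aabbdbbdacdbd  d
   15  cbcbcc$aabbdbbdacdbdcaa  a
   16  cbcc$aabbdbbdacdbdcaacb  b
   17  cc$aabbdbbdacdbdcaacbcb  b
   18  cdbdcaacbcbcc$aabbdbbda  a
   19  dacdbdcaacbcbcc$aabbdbb  b
   20  dbbdacdbdcaacbcbcc$aabb  b
   21  dbdcaacbcbcc$aabbdbbdac  c
   22  dcaacbcbcc$aabbdbbdacdb  b

c$caaddaccbbdcdabbabbcb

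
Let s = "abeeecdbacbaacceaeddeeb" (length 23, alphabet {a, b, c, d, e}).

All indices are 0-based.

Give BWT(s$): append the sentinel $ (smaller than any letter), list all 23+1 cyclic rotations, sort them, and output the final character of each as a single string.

bb$baeecdaaaeccedceeadeb

rank  rotation                  last
    0  $abeeecdbacbaacceaeddeeb  b
    1  aacceaeddeeb$abeeecdbacb  b
    2  abeeecdbacbaacceaeddeeb$  $
    3  acbaacceaeddeeb$abeeecdb  b
    4  acceaeddeeb$abeeecdbacba  a
    5  aeddeeb$abeeecdbacbaacce  e
    6  b$abeeecdbacbaacceaeddee  e
    7  baacceaeddeeb$abeeecdbac  c
    8  bacbaacceaeddeeb$abeeecd  d
    9  beeecdbacbaacceaeddeeb$a  a
   10  cbaacceaeddeeb$abeeecdba  a
   11  cceaeddeeb$abeeecdbacbaa  a
   12  cdbacbaacceaeddeeb$abeee  e
   13  ceaeddeeb$abeeecdbacbaac  c
   14  dbacbaacceaeddeeb$abeeec  c
   15  ddeeb$abeeecdbacbaacceae  e
   16  deeb$abeeecdbacbaacceaed  d
   17  eaeddeeb$abeeecdbacbaacc  c
   18  eb$abeeecdbacbaacceaedde  e
   19  ecdbacbaacceaeddeeb$abee  e
   20  eddeeb$abeeecdbacbaaccea  a
   21  eeb$abeeecdbacbaacceaedd  d
   22  eecdbacbaacceaeddeeb$abe  e
   23  eeecdbacbaacceaeddeeb$ab  b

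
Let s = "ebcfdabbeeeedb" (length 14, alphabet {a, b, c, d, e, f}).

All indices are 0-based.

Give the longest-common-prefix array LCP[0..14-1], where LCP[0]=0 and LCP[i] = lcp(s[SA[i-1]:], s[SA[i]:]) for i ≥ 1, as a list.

rank | idx | suffix
   0 |   5 | abbeeeedb
   1 |  13 | b
   2 |   6 | bbeeeedb
   3 |   1 | bcfdabbeeeedb
   4 |   7 | beeeedb
   5 |   2 | cfdabbeeeedb
   6 |   4 | dabbeeeedb
   7 |  12 | db
   8 |   0 | ebcfdabbeeeedb
   9 |  11 | edb
  10 |  10 | eedb
  11 |   9 | eeedb
  12 |   8 | eeeedb
  13 |   3 | fdabbeeeedb

SA = [5, 13, 6, 1, 7, 2, 4, 12, 0, 11, 10, 9, 8, 3]
i: (SA[i-1],SA[i]) lcp shared
  1: (5,13) 0 ''
  2: (13,6) 1 'b'
  3: (6,1) 1 'b'
  4: (1,7) 1 'b'
  5: (7,2) 0 ''
  6: (2,4) 0 ''
  7: (4,12) 1 'd'
  8: (12,0) 0 ''
  9: (0,11) 1 'e'
  10: (11,10) 1 'e'
  11: (10,9) 2 'ee'
  12: (9,8) 3 'eee'
  13: (8,3) 0 ''

[0, 0, 1, 1, 1, 0, 0, 1, 0, 1, 1, 2, 3, 0]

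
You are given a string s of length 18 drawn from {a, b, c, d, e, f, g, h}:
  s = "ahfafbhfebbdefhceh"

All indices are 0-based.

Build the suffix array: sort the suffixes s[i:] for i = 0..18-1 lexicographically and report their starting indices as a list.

[3, 0, 9, 10, 5, 15, 11, 8, 12, 16, 2, 4, 7, 13, 17, 14, 1, 6]

rank→(start, suffix):
  0 → (3, 'afbhfebbdefhceh')
  1 → (0, 'ahfafbhfebbdefhceh')
  2 → (9, 'bbdefhceh')
  3 → (10, 'bdefhceh')
  4 → (5, 'bhfebbdefhceh')
  5 → (15, 'ceh')
  6 → (11, 'defhceh')
  7 → (8, 'ebbdefhceh')
  8 → (12, 'efhceh')
  9 → (16, 'eh')
  10 → (2, 'fafbhfebbdefhceh')
  11 → (4, 'fbhfebbdefhceh')
  12 → (7, 'febbdefhceh')
  13 → (13, 'fhceh')
  14 → (17, 'h')
  15 → (14, 'hceh')
  16 → (1, 'hfafbhfebbdefhceh')
  17 → (6, 'hfebbdefhceh')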